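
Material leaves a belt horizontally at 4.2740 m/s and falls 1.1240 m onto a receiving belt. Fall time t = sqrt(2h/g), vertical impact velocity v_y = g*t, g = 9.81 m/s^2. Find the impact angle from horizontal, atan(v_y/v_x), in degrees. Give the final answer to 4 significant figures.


t = sqrt(2*1.1240/9.81) = 0.4787 s
v_y = 9.81 * 0.4787 = 4.69605 m/s
angle = atan(4.69605 / 4.2740) = 47.69 deg


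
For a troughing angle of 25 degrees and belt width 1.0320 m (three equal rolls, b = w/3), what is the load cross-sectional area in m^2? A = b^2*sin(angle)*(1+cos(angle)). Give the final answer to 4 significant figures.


b = 1.0320/3 = 0.344 m
A = 0.344^2 * sin(25 deg) * (1 + cos(25 deg))
A = 0.09534 m^2


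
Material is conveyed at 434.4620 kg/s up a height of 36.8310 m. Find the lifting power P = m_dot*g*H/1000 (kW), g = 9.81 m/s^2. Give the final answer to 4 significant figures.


P = 434.4620 * 9.81 * 36.8310 / 1000
P = 157.0 kW


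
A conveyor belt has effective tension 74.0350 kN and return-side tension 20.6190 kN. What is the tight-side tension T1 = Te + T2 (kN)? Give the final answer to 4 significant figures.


T1 = Te + T2 = 74.0350 + 20.6190
T1 = 94.65 kN


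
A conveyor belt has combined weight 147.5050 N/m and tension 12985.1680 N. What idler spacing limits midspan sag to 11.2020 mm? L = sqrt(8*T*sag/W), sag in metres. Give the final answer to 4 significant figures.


sag = 11.2020/1000 = 0.011202 m
L = sqrt(8 * 12985.1680 * 0.011202 / 147.5050)
L = 2.809 m


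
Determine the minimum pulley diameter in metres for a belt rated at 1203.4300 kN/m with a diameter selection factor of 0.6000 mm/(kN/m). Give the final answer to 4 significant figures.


D = 1203.4300 * 0.6000 / 1000
D = 0.7221 m


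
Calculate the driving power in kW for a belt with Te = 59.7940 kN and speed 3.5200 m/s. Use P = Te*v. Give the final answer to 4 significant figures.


P = Te * v = 59.7940 * 3.5200
P = 210.5 kW


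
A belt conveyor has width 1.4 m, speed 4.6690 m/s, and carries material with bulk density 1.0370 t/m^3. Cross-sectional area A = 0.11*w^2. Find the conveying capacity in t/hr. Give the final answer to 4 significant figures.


A = 0.11 * 1.4^2 = 0.2156 m^2
C = 0.2156 * 4.6690 * 1.0370 * 3600
C = 3758 t/hr


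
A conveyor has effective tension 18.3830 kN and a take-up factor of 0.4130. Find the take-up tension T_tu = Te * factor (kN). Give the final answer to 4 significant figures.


T_tu = 18.3830 * 0.4130
T_tu = 7.592 kN


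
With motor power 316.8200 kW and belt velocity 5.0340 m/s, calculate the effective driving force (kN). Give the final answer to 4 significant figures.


Te = P / v = 316.8200 / 5.0340
Te = 62.94 kN


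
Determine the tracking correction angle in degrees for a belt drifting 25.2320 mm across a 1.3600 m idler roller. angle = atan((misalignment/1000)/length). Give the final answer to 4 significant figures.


misalign_m = 25.2320 / 1000 = 0.025232 m
angle = atan(0.025232 / 1.3600)
angle = 1.063 deg


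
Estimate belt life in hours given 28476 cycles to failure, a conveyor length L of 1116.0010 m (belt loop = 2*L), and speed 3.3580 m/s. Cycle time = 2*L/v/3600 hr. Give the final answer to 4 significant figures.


cycle_time = 2 * 1116.0010 / 3.3580 / 3600 = 0.184634 hr
life = 28476 * 0.184634 = 5258 hours


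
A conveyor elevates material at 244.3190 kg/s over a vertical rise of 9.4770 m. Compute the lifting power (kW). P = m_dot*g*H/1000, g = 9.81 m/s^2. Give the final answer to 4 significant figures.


P = 244.3190 * 9.81 * 9.4770 / 1000
P = 22.71 kW


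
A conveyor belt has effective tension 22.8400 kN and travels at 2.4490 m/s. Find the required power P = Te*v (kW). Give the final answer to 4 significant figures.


P = Te * v = 22.8400 * 2.4490
P = 55.94 kW


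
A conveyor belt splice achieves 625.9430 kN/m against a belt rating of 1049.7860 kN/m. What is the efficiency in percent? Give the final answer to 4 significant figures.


Eff = 625.9430 / 1049.7860 * 100
Eff = 59.63 %


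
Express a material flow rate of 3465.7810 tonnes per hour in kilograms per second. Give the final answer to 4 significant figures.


m_dot = 3465.7810 * 1000 / 3600
m_dot = 962.7 kg/s


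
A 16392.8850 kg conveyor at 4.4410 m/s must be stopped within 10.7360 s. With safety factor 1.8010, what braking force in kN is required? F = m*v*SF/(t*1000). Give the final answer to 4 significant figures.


F = 16392.8850 * 4.4410 / 10.7360 * 1.8010 / 1000
F = 12.21 kN


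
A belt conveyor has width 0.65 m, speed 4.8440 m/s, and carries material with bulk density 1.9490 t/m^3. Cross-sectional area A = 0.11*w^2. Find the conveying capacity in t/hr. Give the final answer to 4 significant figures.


A = 0.11 * 0.65^2 = 0.046475 m^2
C = 0.046475 * 4.8440 * 1.9490 * 3600
C = 1580 t/hr


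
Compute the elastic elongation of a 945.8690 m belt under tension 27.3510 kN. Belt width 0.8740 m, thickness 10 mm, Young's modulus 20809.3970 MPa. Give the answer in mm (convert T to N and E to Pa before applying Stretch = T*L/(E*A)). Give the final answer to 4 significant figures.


A = 0.8740 * 0.01 = 0.00874 m^2
Stretch = 27.3510*1000 * 945.8690 / (20809.3970e6 * 0.00874) * 1000
Stretch = 142.2 mm


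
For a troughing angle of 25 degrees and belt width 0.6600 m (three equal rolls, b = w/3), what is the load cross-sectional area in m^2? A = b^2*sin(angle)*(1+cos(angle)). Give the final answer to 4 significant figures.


b = 0.6600/3 = 0.22 m
A = 0.22^2 * sin(25 deg) * (1 + cos(25 deg))
A = 0.03899 m^2


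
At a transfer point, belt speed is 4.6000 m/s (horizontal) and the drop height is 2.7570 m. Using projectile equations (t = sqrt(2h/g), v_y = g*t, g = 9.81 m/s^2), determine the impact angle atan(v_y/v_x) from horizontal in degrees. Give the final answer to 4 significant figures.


t = sqrt(2*2.7570/9.81) = 0.74972 s
v_y = 9.81 * 0.74972 = 7.35475 m/s
angle = atan(7.35475 / 4.6000) = 57.98 deg


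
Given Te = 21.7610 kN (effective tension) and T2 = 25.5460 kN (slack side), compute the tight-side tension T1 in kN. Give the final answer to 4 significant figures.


T1 = Te + T2 = 21.7610 + 25.5460
T1 = 47.31 kN


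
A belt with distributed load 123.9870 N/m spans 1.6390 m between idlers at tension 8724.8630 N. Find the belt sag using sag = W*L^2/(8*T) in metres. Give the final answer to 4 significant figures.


sag = 123.9870 * 1.6390^2 / (8 * 8724.8630)
sag = 0.004772 m


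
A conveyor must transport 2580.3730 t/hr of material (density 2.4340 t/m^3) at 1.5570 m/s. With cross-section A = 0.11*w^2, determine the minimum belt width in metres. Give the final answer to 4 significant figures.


A_req = 2580.3730 / (1.5570 * 2.4340 * 3600) = 0.189135 m^2
w = sqrt(0.189135 / 0.11)
w = 1.311 m


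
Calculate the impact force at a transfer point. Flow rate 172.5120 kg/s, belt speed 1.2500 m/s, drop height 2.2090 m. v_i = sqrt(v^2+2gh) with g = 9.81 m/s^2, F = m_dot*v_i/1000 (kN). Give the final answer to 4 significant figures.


v_i = sqrt(1.2500^2 + 2*9.81*2.2090) = 6.70098 m/s
F = 172.5120 * 6.70098 / 1000
F = 1.156 kN


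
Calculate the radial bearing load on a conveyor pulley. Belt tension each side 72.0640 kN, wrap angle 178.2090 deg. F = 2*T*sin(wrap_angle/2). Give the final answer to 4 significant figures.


F = 2 * 72.0640 * sin(178.2090/2 deg)
F = 144.1 kN


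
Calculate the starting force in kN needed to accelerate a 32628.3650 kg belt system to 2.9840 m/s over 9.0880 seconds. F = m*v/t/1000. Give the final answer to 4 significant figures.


F = 32628.3650 * 2.9840 / 9.0880 / 1000
F = 10.71 kN


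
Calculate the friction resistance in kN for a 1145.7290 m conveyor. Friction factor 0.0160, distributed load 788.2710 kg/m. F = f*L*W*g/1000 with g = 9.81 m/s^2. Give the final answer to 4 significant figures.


F = 0.0160 * 1145.7290 * 788.2710 * 9.81 / 1000
F = 141.8 kN


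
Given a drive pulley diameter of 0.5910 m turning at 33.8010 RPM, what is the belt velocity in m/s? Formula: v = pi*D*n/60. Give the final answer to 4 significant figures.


v = pi * 0.5910 * 33.8010 / 60
v = 1.046 m/s


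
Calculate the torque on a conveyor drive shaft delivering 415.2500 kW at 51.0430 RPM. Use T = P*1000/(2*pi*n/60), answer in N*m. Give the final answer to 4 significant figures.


omega = 2*pi*51.0430/60 = 5.34521 rad/s
T = 415.2500*1000 / 5.34521
T = 77690 N*m


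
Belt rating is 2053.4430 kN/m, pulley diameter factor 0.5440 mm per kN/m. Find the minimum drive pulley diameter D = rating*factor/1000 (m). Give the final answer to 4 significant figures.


D = 2053.4430 * 0.5440 / 1000
D = 1.117 m


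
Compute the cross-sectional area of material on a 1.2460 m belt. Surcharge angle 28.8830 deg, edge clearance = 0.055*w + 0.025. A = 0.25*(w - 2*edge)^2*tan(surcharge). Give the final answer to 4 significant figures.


edge = 0.055*1.2460 + 0.025 = 0.09353 m
ew = 1.2460 - 2*0.09353 = 1.05894 m
A = 0.25 * 1.05894^2 * tan(28.8830 deg)
A = 0.1546 m^2


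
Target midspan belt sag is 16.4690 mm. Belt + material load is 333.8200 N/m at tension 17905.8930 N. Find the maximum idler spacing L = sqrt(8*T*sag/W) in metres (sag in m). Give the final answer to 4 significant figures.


sag = 16.4690/1000 = 0.016469 m
L = sqrt(8 * 17905.8930 * 0.016469 / 333.8200)
L = 2.658 m


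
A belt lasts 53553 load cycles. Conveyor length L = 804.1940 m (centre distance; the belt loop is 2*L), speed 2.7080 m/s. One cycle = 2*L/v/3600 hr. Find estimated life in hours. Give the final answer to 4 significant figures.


cycle_time = 2 * 804.1940 / 2.7080 / 3600 = 0.164983 hr
life = 53553 * 0.164983 = 8835 hours


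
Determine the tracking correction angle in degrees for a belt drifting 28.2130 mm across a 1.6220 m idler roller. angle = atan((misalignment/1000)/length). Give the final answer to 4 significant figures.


misalign_m = 28.2130 / 1000 = 0.028213 m
angle = atan(0.028213 / 1.6220)
angle = 0.9965 deg


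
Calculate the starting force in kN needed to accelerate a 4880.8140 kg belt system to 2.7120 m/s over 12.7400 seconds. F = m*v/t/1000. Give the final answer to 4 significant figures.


F = 4880.8140 * 2.7120 / 12.7400 / 1000
F = 1.039 kN


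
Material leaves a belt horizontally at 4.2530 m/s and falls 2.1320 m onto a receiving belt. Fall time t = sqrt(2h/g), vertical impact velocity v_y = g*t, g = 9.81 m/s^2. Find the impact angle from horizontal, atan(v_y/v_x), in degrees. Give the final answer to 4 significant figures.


t = sqrt(2*2.1320/9.81) = 0.659286 s
v_y = 9.81 * 0.659286 = 6.4676 m/s
angle = atan(6.4676 / 4.2530) = 56.67 deg


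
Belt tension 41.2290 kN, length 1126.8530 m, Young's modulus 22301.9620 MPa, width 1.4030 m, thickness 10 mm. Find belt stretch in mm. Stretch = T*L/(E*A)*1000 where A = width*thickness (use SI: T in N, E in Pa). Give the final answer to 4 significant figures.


A = 1.4030 * 0.01 = 0.01403 m^2
Stretch = 41.2290*1000 * 1126.8530 / (22301.9620e6 * 0.01403) * 1000
Stretch = 148.5 mm


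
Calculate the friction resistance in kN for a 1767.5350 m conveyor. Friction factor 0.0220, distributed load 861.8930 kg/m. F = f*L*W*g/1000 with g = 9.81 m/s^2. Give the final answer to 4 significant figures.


F = 0.0220 * 1767.5350 * 861.8930 * 9.81 / 1000
F = 328.8 kN


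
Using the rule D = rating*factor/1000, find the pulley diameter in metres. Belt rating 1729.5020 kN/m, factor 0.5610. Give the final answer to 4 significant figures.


D = 1729.5020 * 0.5610 / 1000
D = 0.9703 m


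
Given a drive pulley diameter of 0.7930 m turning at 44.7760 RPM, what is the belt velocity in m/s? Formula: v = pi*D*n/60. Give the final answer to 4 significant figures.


v = pi * 0.7930 * 44.7760 / 60
v = 1.859 m/s


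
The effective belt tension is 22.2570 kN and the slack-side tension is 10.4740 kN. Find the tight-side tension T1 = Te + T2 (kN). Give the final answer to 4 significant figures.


T1 = Te + T2 = 22.2570 + 10.4740
T1 = 32.73 kN


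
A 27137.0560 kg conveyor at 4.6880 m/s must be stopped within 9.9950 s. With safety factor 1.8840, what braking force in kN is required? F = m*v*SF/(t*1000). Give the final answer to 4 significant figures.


F = 27137.0560 * 4.6880 / 9.9950 * 1.8840 / 1000
F = 23.98 kN


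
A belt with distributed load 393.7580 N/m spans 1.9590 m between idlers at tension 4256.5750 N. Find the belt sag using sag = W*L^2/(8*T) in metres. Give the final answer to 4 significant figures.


sag = 393.7580 * 1.9590^2 / (8 * 4256.5750)
sag = 0.04438 m


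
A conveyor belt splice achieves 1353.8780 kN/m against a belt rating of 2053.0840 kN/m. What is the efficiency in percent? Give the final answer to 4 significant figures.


Eff = 1353.8780 / 2053.0840 * 100
Eff = 65.94 %


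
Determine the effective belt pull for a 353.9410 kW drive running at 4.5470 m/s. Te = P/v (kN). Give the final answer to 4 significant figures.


Te = P / v = 353.9410 / 4.5470
Te = 77.84 kN


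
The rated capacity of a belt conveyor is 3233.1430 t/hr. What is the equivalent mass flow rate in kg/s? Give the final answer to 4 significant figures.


m_dot = 3233.1430 * 1000 / 3600
m_dot = 898.1 kg/s


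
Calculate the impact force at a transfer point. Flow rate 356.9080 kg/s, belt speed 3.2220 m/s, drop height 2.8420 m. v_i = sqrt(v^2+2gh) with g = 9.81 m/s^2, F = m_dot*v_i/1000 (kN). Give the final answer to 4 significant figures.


v_i = sqrt(3.2220^2 + 2*9.81*2.8420) = 8.13273 m/s
F = 356.9080 * 8.13273 / 1000
F = 2.903 kN


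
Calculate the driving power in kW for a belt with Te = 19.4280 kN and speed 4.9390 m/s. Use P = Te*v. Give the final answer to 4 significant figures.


P = Te * v = 19.4280 * 4.9390
P = 95.95 kW


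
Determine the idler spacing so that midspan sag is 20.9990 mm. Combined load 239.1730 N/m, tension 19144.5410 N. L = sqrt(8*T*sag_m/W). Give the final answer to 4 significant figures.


sag = 20.9990/1000 = 0.020999 m
L = sqrt(8 * 19144.5410 * 0.020999 / 239.1730)
L = 3.667 m


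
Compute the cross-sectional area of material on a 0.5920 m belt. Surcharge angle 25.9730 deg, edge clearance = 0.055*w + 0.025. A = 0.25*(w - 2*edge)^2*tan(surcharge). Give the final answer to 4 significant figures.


edge = 0.055*0.5920 + 0.025 = 0.05756 m
ew = 0.5920 - 2*0.05756 = 0.47688 m
A = 0.25 * 0.47688^2 * tan(25.9730 deg)
A = 0.02770 m^2


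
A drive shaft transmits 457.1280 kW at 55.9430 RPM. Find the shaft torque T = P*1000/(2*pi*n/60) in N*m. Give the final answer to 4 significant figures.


omega = 2*pi*55.9430/60 = 5.85834 rad/s
T = 457.1280*1000 / 5.85834
T = 78030 N*m


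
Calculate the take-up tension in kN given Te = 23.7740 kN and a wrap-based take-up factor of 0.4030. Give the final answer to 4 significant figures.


T_tu = 23.7740 * 0.4030
T_tu = 9.581 kN


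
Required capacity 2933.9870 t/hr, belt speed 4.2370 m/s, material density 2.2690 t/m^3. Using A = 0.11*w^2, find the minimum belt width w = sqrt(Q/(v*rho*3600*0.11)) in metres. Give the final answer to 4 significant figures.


A_req = 2933.9870 / (4.2370 * 2.2690 * 3600) = 0.084774 m^2
w = sqrt(0.084774 / 0.11)
w = 0.8779 m


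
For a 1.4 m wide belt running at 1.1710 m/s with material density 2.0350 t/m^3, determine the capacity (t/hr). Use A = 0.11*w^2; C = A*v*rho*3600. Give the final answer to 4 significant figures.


A = 0.11 * 1.4^2 = 0.2156 m^2
C = 0.2156 * 1.1710 * 2.0350 * 3600
C = 1850 t/hr


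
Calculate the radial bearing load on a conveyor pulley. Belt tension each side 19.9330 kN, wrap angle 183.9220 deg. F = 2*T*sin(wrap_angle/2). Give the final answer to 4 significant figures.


F = 2 * 19.9330 * sin(183.9220/2 deg)
F = 39.84 kN


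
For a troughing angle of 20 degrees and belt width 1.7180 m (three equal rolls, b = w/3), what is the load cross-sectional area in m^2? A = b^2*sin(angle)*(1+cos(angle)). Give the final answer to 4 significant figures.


b = 1.7180/3 = 0.572667 m
A = 0.572667^2 * sin(20 deg) * (1 + cos(20 deg))
A = 0.2176 m^2


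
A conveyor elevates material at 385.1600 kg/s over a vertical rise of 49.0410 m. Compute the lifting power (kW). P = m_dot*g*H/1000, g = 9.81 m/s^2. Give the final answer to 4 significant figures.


P = 385.1600 * 9.81 * 49.0410 / 1000
P = 185.3 kW


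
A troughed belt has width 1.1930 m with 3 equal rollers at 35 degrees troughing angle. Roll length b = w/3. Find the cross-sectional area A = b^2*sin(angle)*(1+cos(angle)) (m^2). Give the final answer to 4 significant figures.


b = 1.1930/3 = 0.397667 m
A = 0.397667^2 * sin(35 deg) * (1 + cos(35 deg))
A = 0.1650 m^2


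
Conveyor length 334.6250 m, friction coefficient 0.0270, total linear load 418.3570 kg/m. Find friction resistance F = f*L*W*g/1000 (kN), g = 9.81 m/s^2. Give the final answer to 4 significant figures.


F = 0.0270 * 334.6250 * 418.3570 * 9.81 / 1000
F = 37.08 kN


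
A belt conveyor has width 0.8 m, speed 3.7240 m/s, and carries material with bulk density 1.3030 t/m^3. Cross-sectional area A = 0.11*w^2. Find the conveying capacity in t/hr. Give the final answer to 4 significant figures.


A = 0.11 * 0.8^2 = 0.0704 m^2
C = 0.0704 * 3.7240 * 1.3030 * 3600
C = 1230 t/hr


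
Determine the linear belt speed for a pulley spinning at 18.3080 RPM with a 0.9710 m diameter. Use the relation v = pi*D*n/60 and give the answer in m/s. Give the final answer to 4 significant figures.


v = pi * 0.9710 * 18.3080 / 60
v = 0.9308 m/s


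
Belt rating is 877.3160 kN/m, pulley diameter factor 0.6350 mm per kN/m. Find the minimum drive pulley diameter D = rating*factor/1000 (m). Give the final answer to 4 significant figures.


D = 877.3160 * 0.6350 / 1000
D = 0.5571 m


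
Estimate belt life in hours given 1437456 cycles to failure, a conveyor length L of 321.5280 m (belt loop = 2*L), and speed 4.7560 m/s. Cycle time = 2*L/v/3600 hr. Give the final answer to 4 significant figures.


cycle_time = 2 * 321.5280 / 4.7560 / 3600 = 0.0375582 hr
life = 1437456 * 0.0375582 = 53990 hours


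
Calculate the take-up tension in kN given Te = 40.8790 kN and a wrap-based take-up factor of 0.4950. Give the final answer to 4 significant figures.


T_tu = 40.8790 * 0.4950
T_tu = 20.24 kN


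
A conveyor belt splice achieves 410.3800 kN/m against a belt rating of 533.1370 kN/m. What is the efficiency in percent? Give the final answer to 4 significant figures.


Eff = 410.3800 / 533.1370 * 100
Eff = 76.97 %


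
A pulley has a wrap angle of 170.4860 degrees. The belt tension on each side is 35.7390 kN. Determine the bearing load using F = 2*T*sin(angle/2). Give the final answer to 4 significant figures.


F = 2 * 35.7390 * sin(170.4860/2 deg)
F = 71.23 kN


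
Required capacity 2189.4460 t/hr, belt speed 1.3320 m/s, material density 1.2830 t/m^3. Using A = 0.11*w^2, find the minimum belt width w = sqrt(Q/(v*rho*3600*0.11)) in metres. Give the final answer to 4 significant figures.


A_req = 2189.4460 / (1.3320 * 1.2830 * 3600) = 0.355878 m^2
w = sqrt(0.355878 / 0.11)
w = 1.799 m


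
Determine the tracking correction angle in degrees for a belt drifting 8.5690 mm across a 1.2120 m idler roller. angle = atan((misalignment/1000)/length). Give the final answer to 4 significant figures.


misalign_m = 8.5690 / 1000 = 0.008569 m
angle = atan(0.008569 / 1.2120)
angle = 0.4051 deg


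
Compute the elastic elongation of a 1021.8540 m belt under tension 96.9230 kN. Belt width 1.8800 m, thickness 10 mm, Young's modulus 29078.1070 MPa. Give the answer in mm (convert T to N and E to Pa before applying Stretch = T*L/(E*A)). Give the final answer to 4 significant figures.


A = 1.8800 * 0.01 = 0.01880 m^2
Stretch = 96.9230*1000 * 1021.8540 / (29078.1070e6 * 0.01880) * 1000
Stretch = 181.2 mm


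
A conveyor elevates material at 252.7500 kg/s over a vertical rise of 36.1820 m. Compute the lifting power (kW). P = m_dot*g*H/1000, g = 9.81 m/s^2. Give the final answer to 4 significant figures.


P = 252.7500 * 9.81 * 36.1820 / 1000
P = 89.71 kW


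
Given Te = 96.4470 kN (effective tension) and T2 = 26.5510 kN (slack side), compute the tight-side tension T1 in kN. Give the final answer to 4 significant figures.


T1 = Te + T2 = 96.4470 + 26.5510
T1 = 123.0 kN


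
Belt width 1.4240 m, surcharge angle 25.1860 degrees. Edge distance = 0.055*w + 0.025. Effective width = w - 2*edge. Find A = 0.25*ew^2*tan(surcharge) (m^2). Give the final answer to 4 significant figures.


edge = 0.055*1.4240 + 0.025 = 0.10332 m
ew = 1.4240 - 2*0.10332 = 1.21736 m
A = 0.25 * 1.21736^2 * tan(25.1860 deg)
A = 0.1742 m^2


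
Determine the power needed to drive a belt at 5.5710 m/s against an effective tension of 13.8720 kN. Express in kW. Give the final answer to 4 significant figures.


P = Te * v = 13.8720 * 5.5710
P = 77.28 kW


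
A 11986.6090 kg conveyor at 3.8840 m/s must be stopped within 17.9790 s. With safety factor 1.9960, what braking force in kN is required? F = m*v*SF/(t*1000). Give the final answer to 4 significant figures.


F = 11986.6090 * 3.8840 / 17.9790 * 1.9960 / 1000
F = 5.169 kN


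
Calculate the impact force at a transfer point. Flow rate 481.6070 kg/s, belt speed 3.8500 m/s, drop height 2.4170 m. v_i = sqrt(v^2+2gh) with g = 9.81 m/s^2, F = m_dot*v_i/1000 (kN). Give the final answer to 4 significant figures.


v_i = sqrt(3.8500^2 + 2*9.81*2.4170) = 7.88949 m/s
F = 481.6070 * 7.88949 / 1000
F = 3.800 kN


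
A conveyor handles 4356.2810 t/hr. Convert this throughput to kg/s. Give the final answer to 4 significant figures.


m_dot = 4356.2810 * 1000 / 3600
m_dot = 1210 kg/s


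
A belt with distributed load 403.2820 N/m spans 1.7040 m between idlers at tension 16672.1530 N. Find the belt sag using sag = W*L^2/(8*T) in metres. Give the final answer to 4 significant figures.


sag = 403.2820 * 1.7040^2 / (8 * 16672.1530)
sag = 0.008779 m


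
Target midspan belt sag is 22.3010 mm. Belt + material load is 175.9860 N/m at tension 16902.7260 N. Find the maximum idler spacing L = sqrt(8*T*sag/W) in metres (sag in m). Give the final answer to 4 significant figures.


sag = 22.3010/1000 = 0.022301 m
L = sqrt(8 * 16902.7260 * 0.022301 / 175.9860)
L = 4.139 m


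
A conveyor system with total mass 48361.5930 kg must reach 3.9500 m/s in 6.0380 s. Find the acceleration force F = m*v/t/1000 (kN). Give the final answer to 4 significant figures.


F = 48361.5930 * 3.9500 / 6.0380 / 1000
F = 31.64 kN


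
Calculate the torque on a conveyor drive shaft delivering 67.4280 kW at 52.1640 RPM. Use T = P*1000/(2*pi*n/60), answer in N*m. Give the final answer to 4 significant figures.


omega = 2*pi*52.1640/60 = 5.4626 rad/s
T = 67.4280*1000 / 5.4626
T = 12340 N*m


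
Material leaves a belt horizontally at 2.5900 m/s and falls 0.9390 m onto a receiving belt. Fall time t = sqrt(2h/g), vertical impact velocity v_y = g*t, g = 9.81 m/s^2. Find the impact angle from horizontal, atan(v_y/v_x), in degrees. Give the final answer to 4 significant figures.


t = sqrt(2*0.9390/9.81) = 0.437535 s
v_y = 9.81 * 0.437535 = 4.29222 m/s
angle = atan(4.29222 / 2.5900) = 58.89 deg


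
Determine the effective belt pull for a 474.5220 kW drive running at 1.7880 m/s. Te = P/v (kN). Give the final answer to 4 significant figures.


Te = P / v = 474.5220 / 1.7880
Te = 265.4 kN


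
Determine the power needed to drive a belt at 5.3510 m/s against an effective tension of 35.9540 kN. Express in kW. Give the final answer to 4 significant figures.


P = Te * v = 35.9540 * 5.3510
P = 192.4 kW


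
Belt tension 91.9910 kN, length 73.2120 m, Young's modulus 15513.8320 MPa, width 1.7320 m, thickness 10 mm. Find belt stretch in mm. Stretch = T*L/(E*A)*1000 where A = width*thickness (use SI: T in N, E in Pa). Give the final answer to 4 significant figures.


A = 1.7320 * 0.01 = 0.01732 m^2
Stretch = 91.9910*1000 * 73.2120 / (15513.8320e6 * 0.01732) * 1000
Stretch = 25.06 mm


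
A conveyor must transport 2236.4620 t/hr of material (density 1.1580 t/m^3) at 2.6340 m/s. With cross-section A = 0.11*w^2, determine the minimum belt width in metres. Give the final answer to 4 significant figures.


A_req = 2236.4620 / (2.6340 * 1.1580 * 3600) = 0.203674 m^2
w = sqrt(0.203674 / 0.11)
w = 1.361 m


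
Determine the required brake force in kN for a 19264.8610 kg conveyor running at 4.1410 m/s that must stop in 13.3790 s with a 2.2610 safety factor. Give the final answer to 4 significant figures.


F = 19264.8610 * 4.1410 / 13.3790 * 2.2610 / 1000
F = 13.48 kN


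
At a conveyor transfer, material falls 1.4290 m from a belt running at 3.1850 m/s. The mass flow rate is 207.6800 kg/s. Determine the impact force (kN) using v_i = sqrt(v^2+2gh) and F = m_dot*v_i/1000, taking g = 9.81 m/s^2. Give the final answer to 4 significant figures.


v_i = sqrt(3.1850^2 + 2*9.81*1.4290) = 6.17909 m/s
F = 207.6800 * 6.17909 / 1000
F = 1.283 kN


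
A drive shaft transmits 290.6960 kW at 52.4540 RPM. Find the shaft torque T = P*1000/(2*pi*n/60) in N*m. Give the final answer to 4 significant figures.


omega = 2*pi*52.4540/60 = 5.49297 rad/s
T = 290.6960*1000 / 5.49297
T = 52920 N*m


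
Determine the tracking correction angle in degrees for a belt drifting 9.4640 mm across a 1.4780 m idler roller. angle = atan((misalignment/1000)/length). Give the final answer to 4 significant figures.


misalign_m = 9.4640 / 1000 = 0.009464 m
angle = atan(0.009464 / 1.4780)
angle = 0.3669 deg


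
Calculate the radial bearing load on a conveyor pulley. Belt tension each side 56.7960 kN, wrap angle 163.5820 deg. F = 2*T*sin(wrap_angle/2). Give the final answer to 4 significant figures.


F = 2 * 56.7960 * sin(163.5820/2 deg)
F = 112.4 kN


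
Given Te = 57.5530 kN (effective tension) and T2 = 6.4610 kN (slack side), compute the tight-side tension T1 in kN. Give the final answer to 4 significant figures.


T1 = Te + T2 = 57.5530 + 6.4610
T1 = 64.01 kN


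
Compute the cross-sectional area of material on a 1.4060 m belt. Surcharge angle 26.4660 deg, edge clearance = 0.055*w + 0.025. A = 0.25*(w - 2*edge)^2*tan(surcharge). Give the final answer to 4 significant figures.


edge = 0.055*1.4060 + 0.025 = 0.10233 m
ew = 1.4060 - 2*0.10233 = 1.20134 m
A = 0.25 * 1.20134^2 * tan(26.4660 deg)
A = 0.1796 m^2


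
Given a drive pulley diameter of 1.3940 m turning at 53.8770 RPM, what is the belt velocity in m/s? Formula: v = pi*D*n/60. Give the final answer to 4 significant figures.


v = pi * 1.3940 * 53.8770 / 60
v = 3.932 m/s


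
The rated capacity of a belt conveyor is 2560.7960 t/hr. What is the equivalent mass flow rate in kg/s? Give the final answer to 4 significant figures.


m_dot = 2560.7960 * 1000 / 3600
m_dot = 711.3 kg/s


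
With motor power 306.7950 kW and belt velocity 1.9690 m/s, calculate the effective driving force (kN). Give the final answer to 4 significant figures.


Te = P / v = 306.7950 / 1.9690
Te = 155.8 kN


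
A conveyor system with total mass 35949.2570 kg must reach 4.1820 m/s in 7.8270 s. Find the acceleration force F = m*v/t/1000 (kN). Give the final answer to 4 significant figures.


F = 35949.2570 * 4.1820 / 7.8270 / 1000
F = 19.21 kN


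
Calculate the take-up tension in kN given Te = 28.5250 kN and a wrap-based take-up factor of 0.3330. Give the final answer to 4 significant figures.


T_tu = 28.5250 * 0.3330
T_tu = 9.499 kN


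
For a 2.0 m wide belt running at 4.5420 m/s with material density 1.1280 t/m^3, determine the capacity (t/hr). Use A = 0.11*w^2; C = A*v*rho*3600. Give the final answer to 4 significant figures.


A = 0.11 * 2.0^2 = 0.44 m^2
C = 0.44 * 4.5420 * 1.1280 * 3600
C = 8115 t/hr


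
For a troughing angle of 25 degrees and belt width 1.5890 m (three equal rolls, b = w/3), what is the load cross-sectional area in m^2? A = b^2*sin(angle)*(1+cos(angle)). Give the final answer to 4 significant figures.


b = 1.5890/3 = 0.529667 m
A = 0.529667^2 * sin(25 deg) * (1 + cos(25 deg))
A = 0.2260 m^2


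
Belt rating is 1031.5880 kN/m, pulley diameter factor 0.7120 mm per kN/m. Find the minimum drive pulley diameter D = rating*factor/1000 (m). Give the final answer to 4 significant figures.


D = 1031.5880 * 0.7120 / 1000
D = 0.7345 m


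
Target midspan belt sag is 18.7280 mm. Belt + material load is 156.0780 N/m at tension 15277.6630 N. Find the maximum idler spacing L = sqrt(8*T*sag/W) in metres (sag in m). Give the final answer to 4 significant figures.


sag = 18.7280/1000 = 0.018728 m
L = sqrt(8 * 15277.6630 * 0.018728 / 156.0780)
L = 3.830 m


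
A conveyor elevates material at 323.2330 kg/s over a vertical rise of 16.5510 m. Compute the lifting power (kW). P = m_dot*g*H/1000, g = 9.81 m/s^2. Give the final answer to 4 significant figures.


P = 323.2330 * 9.81 * 16.5510 / 1000
P = 52.48 kW


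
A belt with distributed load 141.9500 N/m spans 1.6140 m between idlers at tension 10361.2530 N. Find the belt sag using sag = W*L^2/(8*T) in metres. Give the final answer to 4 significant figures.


sag = 141.9500 * 1.6140^2 / (8 * 10361.2530)
sag = 0.004461 m


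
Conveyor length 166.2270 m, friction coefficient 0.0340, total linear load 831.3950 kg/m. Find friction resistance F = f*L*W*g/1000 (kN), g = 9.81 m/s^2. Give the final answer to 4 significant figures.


F = 0.0340 * 166.2270 * 831.3950 * 9.81 / 1000
F = 46.10 kN


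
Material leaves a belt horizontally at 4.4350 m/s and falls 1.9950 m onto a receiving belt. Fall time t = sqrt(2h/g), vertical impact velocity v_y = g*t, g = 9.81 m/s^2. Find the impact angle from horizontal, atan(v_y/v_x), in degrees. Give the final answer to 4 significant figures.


t = sqrt(2*1.9950/9.81) = 0.637752 s
v_y = 9.81 * 0.637752 = 6.25635 m/s
angle = atan(6.25635 / 4.4350) = 54.67 deg


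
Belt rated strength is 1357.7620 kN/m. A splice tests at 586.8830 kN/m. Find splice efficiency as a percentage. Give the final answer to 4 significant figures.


Eff = 586.8830 / 1357.7620 * 100
Eff = 43.22 %


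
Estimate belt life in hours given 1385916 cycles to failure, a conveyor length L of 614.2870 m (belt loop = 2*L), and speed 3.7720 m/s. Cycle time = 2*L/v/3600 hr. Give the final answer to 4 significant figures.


cycle_time = 2 * 614.2870 / 3.7720 / 3600 = 0.0904747 hr
life = 1385916 * 0.0904747 = 125400 hours


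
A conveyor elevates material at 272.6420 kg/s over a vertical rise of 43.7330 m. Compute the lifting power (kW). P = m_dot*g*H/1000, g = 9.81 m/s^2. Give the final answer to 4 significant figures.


P = 272.6420 * 9.81 * 43.7330 / 1000
P = 117.0 kW


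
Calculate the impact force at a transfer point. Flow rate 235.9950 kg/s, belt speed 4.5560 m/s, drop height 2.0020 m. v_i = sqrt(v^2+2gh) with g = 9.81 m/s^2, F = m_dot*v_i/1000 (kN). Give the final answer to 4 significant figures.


v_i = sqrt(4.5560^2 + 2*9.81*2.0020) = 7.74831 m/s
F = 235.9950 * 7.74831 / 1000
F = 1.829 kN


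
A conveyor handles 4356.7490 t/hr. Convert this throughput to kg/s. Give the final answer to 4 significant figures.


m_dot = 4356.7490 * 1000 / 3600
m_dot = 1210 kg/s


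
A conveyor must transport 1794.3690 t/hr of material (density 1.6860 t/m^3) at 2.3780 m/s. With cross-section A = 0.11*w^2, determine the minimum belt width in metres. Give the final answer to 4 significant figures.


A_req = 1794.3690 / (2.3780 * 1.6860 * 3600) = 0.12432 m^2
w = sqrt(0.12432 / 0.11)
w = 1.063 m


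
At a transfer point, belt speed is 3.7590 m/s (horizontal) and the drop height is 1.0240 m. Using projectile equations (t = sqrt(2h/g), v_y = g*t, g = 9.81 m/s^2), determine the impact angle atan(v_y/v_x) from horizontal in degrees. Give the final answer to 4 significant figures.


t = sqrt(2*1.0240/9.81) = 0.45691 s
v_y = 9.81 * 0.45691 = 4.48229 m/s
angle = atan(4.48229 / 3.7590) = 50.02 deg


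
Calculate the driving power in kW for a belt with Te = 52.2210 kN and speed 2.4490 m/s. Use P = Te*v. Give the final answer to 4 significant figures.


P = Te * v = 52.2210 * 2.4490
P = 127.9 kW


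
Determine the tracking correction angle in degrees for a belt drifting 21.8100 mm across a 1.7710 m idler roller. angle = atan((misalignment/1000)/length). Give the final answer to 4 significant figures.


misalign_m = 21.8100 / 1000 = 0.021810 m
angle = atan(0.021810 / 1.7710)
angle = 0.7056 deg


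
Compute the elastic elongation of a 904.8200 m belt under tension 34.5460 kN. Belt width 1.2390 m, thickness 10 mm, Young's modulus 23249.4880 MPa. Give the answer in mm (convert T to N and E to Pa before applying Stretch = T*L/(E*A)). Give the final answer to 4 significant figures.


A = 1.2390 * 0.01 = 0.01239 m^2
Stretch = 34.5460*1000 * 904.8200 / (23249.4880e6 * 0.01239) * 1000
Stretch = 108.5 mm


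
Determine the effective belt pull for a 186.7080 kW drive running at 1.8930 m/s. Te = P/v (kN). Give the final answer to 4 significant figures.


Te = P / v = 186.7080 / 1.8930
Te = 98.63 kN


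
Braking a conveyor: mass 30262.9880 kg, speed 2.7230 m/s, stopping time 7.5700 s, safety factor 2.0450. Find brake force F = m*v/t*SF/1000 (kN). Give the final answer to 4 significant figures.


F = 30262.9880 * 2.7230 / 7.5700 * 2.0450 / 1000
F = 22.26 kN


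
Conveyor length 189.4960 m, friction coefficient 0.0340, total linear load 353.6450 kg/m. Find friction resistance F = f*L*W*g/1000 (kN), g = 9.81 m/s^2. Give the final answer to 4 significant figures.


F = 0.0340 * 189.4960 * 353.6450 * 9.81 / 1000
F = 22.35 kN


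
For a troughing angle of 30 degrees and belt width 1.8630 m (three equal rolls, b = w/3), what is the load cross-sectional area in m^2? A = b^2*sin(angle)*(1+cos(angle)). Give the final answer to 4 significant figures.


b = 1.8630/3 = 0.621 m
A = 0.621^2 * sin(30 deg) * (1 + cos(30 deg))
A = 0.3598 m^2


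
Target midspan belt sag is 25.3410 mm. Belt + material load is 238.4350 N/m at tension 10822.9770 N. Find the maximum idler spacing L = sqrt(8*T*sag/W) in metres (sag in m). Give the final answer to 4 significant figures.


sag = 25.3410/1000 = 0.025341 m
L = sqrt(8 * 10822.9770 * 0.025341 / 238.4350)
L = 3.034 m


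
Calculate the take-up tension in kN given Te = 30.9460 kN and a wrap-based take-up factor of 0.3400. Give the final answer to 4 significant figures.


T_tu = 30.9460 * 0.3400
T_tu = 10.52 kN


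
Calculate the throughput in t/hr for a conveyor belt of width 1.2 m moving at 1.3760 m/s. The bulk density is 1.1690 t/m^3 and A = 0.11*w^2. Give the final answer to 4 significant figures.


A = 0.11 * 1.2^2 = 0.1584 m^2
C = 0.1584 * 1.3760 * 1.1690 * 3600
C = 917.3 t/hr


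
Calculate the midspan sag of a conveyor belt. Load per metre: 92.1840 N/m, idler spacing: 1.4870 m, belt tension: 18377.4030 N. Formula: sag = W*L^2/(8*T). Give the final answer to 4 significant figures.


sag = 92.1840 * 1.4870^2 / (8 * 18377.4030)
sag = 0.001386 m


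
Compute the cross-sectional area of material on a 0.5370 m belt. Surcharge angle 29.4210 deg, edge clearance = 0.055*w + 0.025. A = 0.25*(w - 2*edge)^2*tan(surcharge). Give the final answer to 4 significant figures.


edge = 0.055*0.5370 + 0.025 = 0.054535 m
ew = 0.5370 - 2*0.054535 = 0.42793 m
A = 0.25 * 0.42793^2 * tan(29.4210 deg)
A = 0.02582 m^2


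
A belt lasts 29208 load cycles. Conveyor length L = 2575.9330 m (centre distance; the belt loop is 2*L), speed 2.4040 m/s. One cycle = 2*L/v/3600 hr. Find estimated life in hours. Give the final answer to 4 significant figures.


cycle_time = 2 * 2575.9330 / 2.4040 / 3600 = 0.595289 hr
life = 29208 * 0.595289 = 17390 hours


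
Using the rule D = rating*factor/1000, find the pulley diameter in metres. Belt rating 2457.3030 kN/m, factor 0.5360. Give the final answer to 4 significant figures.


D = 2457.3030 * 0.5360 / 1000
D = 1.317 m


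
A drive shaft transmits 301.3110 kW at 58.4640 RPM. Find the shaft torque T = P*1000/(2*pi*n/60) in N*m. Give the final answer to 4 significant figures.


omega = 2*pi*58.4640/60 = 6.12234 rad/s
T = 301.3110*1000 / 6.12234
T = 49220 N*m


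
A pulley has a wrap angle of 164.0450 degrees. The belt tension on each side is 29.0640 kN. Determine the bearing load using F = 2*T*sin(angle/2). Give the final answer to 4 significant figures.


F = 2 * 29.0640 * sin(164.0450/2 deg)
F = 57.57 kN


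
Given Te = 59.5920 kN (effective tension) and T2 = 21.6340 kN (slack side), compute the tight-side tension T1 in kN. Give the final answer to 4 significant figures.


T1 = Te + T2 = 59.5920 + 21.6340
T1 = 81.23 kN


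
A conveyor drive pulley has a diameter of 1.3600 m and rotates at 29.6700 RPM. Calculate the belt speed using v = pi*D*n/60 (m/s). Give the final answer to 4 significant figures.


v = pi * 1.3600 * 29.6700 / 60
v = 2.113 m/s


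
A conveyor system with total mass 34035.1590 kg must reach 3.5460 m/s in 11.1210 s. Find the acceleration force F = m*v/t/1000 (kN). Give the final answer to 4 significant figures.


F = 34035.1590 * 3.5460 / 11.1210 / 1000
F = 10.85 kN


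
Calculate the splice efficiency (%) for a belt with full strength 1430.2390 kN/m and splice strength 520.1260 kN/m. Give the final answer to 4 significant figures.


Eff = 520.1260 / 1430.2390 * 100
Eff = 36.37 %


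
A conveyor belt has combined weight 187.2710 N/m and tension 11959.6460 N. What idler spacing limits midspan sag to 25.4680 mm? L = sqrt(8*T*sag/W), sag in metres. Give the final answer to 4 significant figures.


sag = 25.4680/1000 = 0.025468 m
L = sqrt(8 * 11959.6460 * 0.025468 / 187.2710)
L = 3.607 m


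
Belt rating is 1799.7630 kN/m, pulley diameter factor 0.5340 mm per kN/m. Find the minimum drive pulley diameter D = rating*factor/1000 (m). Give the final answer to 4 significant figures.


D = 1799.7630 * 0.5340 / 1000
D = 0.9611 m


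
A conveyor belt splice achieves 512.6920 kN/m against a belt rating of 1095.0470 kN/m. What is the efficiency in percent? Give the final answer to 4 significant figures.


Eff = 512.6920 / 1095.0470 * 100
Eff = 46.82 %


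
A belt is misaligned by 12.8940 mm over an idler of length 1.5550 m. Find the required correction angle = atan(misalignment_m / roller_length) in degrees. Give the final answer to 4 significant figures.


misalign_m = 12.8940 / 1000 = 0.012894 m
angle = atan(0.012894 / 1.5550)
angle = 0.4751 deg


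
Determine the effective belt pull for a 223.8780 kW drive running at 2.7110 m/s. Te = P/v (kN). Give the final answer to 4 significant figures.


Te = P / v = 223.8780 / 2.7110
Te = 82.58 kN


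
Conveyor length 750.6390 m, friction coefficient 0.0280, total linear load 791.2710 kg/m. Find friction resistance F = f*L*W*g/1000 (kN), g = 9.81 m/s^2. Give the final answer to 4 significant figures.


F = 0.0280 * 750.6390 * 791.2710 * 9.81 / 1000
F = 163.1 kN


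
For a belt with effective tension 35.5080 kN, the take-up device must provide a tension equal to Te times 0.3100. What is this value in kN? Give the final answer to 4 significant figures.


T_tu = 35.5080 * 0.3100
T_tu = 11.01 kN


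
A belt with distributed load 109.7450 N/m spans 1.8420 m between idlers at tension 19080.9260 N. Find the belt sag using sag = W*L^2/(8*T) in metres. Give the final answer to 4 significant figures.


sag = 109.7450 * 1.8420^2 / (8 * 19080.9260)
sag = 0.002439 m


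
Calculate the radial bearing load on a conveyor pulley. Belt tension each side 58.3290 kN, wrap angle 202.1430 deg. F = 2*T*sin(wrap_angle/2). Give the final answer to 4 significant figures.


F = 2 * 58.3290 * sin(202.1430/2 deg)
F = 114.5 kN


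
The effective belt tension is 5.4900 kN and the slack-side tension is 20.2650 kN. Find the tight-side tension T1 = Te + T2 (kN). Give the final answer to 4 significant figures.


T1 = Te + T2 = 5.4900 + 20.2650
T1 = 25.76 kN
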